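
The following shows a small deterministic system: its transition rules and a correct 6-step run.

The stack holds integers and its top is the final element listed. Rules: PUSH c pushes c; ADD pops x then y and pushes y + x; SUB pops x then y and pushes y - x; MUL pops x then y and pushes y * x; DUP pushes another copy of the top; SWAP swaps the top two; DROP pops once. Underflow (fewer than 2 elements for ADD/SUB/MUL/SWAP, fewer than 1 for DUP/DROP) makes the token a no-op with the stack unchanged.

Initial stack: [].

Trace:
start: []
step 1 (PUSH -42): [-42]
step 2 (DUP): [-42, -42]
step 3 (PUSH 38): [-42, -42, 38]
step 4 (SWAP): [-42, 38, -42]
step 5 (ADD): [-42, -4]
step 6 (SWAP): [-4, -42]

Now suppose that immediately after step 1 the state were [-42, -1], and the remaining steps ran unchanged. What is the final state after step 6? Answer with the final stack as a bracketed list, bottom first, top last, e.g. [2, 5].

[-42, 37, -1]

state after step 1 := [-42, -1]
step 2 (DUP): [-42, -1, -1]
step 3 (PUSH 38): [-42, -1, -1, 38]
step 4 (SWAP): [-42, -1, 38, -1]
step 5 (ADD): [-42, -1, 37]
step 6 (SWAP): [-42, 37, -1]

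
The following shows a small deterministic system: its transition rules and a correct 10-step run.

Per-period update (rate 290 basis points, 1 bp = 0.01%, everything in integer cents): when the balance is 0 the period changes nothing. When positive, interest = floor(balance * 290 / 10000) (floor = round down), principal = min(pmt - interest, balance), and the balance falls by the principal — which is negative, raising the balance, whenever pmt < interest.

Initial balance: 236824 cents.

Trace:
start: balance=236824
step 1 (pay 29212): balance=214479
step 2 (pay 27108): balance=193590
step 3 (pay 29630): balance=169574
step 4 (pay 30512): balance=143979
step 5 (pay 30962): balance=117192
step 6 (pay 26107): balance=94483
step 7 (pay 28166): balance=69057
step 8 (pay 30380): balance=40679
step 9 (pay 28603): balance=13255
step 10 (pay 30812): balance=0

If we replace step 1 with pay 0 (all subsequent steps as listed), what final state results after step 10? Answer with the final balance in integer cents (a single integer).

20611

(re-executing from step 1 with the substitution; state before step 1: balance=236824)
step 1 (pay 0): balance=243691
step 2 (pay 27108): balance=223650
step 3 (pay 29630): balance=200505
step 4 (pay 30512): balance=175807
step 5 (pay 30962): balance=149943
step 6 (pay 26107): balance=128184
step 7 (pay 28166): balance=103735
step 8 (pay 30380): balance=76363
step 9 (pay 28603): balance=49974
step 10 (pay 30812): balance=20611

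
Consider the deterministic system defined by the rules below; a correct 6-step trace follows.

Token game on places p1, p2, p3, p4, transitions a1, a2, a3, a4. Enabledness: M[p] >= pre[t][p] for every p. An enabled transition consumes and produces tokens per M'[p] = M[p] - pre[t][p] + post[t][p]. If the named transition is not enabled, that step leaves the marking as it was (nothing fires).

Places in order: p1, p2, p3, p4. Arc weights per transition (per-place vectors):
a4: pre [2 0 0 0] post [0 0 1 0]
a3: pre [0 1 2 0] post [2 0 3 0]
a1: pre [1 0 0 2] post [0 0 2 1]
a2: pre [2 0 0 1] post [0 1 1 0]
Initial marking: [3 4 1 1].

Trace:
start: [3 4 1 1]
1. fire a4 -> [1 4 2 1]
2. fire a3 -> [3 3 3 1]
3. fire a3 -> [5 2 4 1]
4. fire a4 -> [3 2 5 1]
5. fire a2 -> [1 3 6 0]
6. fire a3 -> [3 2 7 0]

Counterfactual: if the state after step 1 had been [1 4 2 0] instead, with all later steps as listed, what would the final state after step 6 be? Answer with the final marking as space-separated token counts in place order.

state after step 1 := [1 4 2 0]
2. fire a3 -> [3 3 3 0]
3. fire a3 -> [5 2 4 0]
4. fire a4 -> [3 2 5 0]
5. fire a2 -> [3 2 5 0]
6. fire a3 -> [5 1 6 0]

5 1 6 0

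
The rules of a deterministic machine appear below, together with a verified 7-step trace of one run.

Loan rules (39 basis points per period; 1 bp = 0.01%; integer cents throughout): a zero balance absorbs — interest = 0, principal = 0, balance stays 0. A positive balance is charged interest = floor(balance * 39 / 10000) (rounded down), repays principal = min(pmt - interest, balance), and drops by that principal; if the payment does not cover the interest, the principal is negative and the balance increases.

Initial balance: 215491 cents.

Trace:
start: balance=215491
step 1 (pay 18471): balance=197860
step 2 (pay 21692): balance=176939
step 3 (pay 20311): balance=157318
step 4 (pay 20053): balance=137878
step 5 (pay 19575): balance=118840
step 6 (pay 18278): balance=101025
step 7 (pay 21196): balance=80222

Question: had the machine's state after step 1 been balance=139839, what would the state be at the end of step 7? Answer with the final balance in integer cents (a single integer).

state after step 1 := balance=139839
step 2 (pay 21692): balance=118692
step 3 (pay 20311): balance=98843
step 4 (pay 20053): balance=79175
step 5 (pay 19575): balance=59908
step 6 (pay 18278): balance=41863
step 7 (pay 21196): balance=20830

20830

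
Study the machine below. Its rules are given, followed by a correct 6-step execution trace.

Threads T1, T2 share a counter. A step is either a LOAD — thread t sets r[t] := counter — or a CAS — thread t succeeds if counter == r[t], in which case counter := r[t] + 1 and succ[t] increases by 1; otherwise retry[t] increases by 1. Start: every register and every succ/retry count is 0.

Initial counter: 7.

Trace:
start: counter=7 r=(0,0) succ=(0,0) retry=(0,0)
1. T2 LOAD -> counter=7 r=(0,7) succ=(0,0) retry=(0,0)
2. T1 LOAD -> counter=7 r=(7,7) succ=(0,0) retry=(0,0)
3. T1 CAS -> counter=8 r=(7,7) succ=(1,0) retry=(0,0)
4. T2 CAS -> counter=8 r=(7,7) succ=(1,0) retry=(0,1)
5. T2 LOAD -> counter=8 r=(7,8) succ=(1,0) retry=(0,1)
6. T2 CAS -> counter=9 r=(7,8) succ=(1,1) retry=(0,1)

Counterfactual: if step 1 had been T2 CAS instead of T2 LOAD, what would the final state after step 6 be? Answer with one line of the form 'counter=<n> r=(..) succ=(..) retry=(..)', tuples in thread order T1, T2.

(re-executing from step 1 with the substitution; state before step 1: counter=7 r=(0,0) succ=(0,0) retry=(0,0))
1. T2 CAS -> counter=7 r=(0,0) succ=(0,0) retry=(0,1)
2. T1 LOAD -> counter=7 r=(7,0) succ=(0,0) retry=(0,1)
3. T1 CAS -> counter=8 r=(7,0) succ=(1,0) retry=(0,1)
4. T2 CAS -> counter=8 r=(7,0) succ=(1,0) retry=(0,2)
5. T2 LOAD -> counter=8 r=(7,8) succ=(1,0) retry=(0,2)
6. T2 CAS -> counter=9 r=(7,8) succ=(1,1) retry=(0,2)

counter=9 r=(7,8) succ=(1,1) retry=(0,2)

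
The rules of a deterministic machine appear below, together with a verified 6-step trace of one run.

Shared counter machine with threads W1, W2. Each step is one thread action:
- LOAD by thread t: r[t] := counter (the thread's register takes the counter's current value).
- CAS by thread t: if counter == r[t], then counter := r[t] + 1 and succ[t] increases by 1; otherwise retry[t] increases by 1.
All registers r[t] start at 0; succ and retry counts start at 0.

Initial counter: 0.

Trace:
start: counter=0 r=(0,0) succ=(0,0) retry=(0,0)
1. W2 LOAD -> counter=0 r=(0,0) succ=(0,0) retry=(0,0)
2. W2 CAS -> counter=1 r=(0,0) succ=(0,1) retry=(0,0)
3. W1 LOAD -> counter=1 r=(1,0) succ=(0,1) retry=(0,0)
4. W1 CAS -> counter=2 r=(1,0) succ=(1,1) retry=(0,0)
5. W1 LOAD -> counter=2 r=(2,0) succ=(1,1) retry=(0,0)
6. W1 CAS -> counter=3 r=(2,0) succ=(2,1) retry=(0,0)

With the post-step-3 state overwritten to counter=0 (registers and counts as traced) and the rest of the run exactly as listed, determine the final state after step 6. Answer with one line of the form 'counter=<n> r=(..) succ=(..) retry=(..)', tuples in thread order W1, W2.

state after step 3 := counter=0 r=(1,0) succ=(0,1) retry=(0,0)
4. W1 CAS -> counter=0 r=(1,0) succ=(0,1) retry=(1,0)
5. W1 LOAD -> counter=0 r=(0,0) succ=(0,1) retry=(1,0)
6. W1 CAS -> counter=1 r=(0,0) succ=(1,1) retry=(1,0)

counter=1 r=(0,0) succ=(1,1) retry=(1,0)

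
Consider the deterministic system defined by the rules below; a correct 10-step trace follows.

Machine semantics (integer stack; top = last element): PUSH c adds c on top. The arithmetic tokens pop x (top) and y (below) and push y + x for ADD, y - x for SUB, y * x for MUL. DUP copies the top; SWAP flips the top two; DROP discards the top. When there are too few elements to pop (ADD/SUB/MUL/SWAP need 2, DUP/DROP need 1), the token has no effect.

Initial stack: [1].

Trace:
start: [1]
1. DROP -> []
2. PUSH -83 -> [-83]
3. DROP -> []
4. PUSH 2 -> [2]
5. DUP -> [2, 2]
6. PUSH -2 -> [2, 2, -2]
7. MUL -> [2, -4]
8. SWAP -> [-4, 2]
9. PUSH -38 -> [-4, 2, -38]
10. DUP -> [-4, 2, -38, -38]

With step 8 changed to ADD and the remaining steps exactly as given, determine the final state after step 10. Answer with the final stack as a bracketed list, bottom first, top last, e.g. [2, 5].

(re-executing from step 8 with the substitution; state before step 8: [2, -4])
8. ADD -> [-2]
9. PUSH -38 -> [-2, -38]
10. DUP -> [-2, -38, -38]

[-2, -38, -38]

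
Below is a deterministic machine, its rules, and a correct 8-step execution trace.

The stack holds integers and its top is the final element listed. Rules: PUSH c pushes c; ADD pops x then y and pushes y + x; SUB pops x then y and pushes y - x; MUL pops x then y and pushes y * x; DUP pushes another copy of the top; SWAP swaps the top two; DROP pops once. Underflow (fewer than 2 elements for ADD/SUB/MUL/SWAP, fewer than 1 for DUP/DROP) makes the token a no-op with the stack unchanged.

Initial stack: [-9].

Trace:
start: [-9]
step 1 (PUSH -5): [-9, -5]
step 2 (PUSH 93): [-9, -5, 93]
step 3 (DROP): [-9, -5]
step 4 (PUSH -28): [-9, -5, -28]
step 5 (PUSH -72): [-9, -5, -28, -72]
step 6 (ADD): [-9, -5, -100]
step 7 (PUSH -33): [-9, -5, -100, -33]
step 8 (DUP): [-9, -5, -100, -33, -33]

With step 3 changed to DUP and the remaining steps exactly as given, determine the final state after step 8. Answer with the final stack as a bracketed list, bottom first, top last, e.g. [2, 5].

(re-executing from step 3 with the substitution; state before step 3: [-9, -5, 93])
step 3 (DUP): [-9, -5, 93, 93]
step 4 (PUSH -28): [-9, -5, 93, 93, -28]
step 5 (PUSH -72): [-9, -5, 93, 93, -28, -72]
step 6 (ADD): [-9, -5, 93, 93, -100]
step 7 (PUSH -33): [-9, -5, 93, 93, -100, -33]
step 8 (DUP): [-9, -5, 93, 93, -100, -33, -33]

[-9, -5, 93, 93, -100, -33, -33]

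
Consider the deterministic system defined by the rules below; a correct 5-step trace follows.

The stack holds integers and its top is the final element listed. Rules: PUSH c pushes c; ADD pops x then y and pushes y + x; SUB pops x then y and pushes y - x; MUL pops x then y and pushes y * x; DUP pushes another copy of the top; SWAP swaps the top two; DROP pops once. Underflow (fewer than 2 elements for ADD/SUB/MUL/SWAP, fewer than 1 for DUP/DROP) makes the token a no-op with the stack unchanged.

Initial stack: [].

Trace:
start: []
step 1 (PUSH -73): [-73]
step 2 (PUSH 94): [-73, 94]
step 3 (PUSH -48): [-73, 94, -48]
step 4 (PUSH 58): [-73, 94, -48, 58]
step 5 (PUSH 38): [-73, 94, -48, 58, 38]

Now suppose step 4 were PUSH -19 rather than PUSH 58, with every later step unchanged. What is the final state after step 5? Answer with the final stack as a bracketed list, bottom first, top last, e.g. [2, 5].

[-73, 94, -48, -19, 38]

(re-executing from step 4 with the substitution; state before step 4: [-73, 94, -48])
step 4 (PUSH -19): [-73, 94, -48, -19]
step 5 (PUSH 38): [-73, 94, -48, -19, 38]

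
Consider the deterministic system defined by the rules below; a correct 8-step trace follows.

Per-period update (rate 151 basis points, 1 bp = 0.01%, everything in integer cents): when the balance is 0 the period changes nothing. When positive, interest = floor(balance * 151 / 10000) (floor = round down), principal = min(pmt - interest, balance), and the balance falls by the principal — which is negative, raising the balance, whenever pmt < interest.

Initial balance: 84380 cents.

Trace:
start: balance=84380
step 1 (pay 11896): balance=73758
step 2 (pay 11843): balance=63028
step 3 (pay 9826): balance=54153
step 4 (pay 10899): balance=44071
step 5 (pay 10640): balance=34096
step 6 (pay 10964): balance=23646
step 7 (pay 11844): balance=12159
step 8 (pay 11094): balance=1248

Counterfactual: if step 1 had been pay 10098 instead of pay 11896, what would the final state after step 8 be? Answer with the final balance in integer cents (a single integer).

3245

(re-executing from step 1 with the substitution; state before step 1: balance=84380)
step 1 (pay 10098): balance=75556
step 2 (pay 11843): balance=64853
step 3 (pay 9826): balance=56006
step 4 (pay 10899): balance=45952
step 5 (pay 10640): balance=36005
step 6 (pay 10964): balance=25584
step 7 (pay 11844): balance=14126
step 8 (pay 11094): balance=3245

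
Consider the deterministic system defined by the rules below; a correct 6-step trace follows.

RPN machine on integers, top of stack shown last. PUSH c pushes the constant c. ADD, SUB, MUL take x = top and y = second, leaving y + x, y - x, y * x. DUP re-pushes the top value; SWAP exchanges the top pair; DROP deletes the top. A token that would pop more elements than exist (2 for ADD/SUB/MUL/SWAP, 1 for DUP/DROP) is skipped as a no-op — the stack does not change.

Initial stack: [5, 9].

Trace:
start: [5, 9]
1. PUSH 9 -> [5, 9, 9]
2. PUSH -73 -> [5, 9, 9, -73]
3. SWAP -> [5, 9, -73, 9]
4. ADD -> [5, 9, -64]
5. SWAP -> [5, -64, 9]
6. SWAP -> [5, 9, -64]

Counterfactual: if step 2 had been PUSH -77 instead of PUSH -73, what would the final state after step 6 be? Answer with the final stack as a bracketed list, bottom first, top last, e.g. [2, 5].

[5, 9, -68]

(re-executing from step 2 with the substitution; state before step 2: [5, 9, 9])
2. PUSH -77 -> [5, 9, 9, -77]
3. SWAP -> [5, 9, -77, 9]
4. ADD -> [5, 9, -68]
5. SWAP -> [5, -68, 9]
6. SWAP -> [5, 9, -68]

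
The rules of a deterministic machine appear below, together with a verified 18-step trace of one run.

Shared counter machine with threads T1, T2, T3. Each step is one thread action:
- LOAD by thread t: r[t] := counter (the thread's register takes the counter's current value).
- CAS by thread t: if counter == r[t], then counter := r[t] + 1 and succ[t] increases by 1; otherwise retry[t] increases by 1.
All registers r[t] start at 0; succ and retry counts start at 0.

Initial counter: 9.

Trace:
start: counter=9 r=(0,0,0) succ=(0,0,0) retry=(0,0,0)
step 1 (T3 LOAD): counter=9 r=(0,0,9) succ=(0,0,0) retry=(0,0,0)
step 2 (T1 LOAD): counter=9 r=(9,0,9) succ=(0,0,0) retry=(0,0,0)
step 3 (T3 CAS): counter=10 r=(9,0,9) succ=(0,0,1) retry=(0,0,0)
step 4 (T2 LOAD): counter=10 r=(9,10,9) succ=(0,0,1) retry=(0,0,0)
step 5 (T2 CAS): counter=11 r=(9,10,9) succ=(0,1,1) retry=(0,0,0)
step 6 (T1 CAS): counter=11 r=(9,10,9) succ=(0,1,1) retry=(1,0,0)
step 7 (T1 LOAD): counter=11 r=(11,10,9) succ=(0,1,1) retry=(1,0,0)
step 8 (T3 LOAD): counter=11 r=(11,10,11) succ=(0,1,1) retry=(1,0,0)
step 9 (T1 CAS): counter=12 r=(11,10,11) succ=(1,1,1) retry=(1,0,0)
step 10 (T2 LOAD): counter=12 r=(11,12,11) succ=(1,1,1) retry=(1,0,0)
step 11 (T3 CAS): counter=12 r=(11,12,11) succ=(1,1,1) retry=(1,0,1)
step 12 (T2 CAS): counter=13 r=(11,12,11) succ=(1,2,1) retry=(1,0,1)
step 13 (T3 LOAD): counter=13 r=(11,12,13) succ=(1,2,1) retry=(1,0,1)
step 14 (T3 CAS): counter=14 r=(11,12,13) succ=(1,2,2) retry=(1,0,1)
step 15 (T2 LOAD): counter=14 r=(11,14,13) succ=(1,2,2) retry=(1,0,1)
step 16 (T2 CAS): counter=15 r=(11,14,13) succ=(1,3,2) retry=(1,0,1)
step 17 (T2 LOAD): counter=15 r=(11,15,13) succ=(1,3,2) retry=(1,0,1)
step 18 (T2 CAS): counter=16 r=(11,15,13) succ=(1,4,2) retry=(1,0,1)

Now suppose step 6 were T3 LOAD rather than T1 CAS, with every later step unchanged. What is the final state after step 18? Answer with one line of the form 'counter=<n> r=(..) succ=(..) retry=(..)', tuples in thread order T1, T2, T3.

(re-executing from step 6 with the substitution; state before step 6: counter=11 r=(9,10,9) succ=(0,1,1) retry=(0,0,0))
step 6 (T3 LOAD): counter=11 r=(9,10,11) succ=(0,1,1) retry=(0,0,0)
step 7 (T1 LOAD): counter=11 r=(11,10,11) succ=(0,1,1) retry=(0,0,0)
step 8 (T3 LOAD): counter=11 r=(11,10,11) succ=(0,1,1) retry=(0,0,0)
step 9 (T1 CAS): counter=12 r=(11,10,11) succ=(1,1,1) retry=(0,0,0)
step 10 (T2 LOAD): counter=12 r=(11,12,11) succ=(1,1,1) retry=(0,0,0)
step 11 (T3 CAS): counter=12 r=(11,12,11) succ=(1,1,1) retry=(0,0,1)
step 12 (T2 CAS): counter=13 r=(11,12,11) succ=(1,2,1) retry=(0,0,1)
step 13 (T3 LOAD): counter=13 r=(11,12,13) succ=(1,2,1) retry=(0,0,1)
step 14 (T3 CAS): counter=14 r=(11,12,13) succ=(1,2,2) retry=(0,0,1)
step 15 (T2 LOAD): counter=14 r=(11,14,13) succ=(1,2,2) retry=(0,0,1)
step 16 (T2 CAS): counter=15 r=(11,14,13) succ=(1,3,2) retry=(0,0,1)
step 17 (T2 LOAD): counter=15 r=(11,15,13) succ=(1,3,2) retry=(0,0,1)
step 18 (T2 CAS): counter=16 r=(11,15,13) succ=(1,4,2) retry=(0,0,1)

counter=16 r=(11,15,13) succ=(1,4,2) retry=(0,0,1)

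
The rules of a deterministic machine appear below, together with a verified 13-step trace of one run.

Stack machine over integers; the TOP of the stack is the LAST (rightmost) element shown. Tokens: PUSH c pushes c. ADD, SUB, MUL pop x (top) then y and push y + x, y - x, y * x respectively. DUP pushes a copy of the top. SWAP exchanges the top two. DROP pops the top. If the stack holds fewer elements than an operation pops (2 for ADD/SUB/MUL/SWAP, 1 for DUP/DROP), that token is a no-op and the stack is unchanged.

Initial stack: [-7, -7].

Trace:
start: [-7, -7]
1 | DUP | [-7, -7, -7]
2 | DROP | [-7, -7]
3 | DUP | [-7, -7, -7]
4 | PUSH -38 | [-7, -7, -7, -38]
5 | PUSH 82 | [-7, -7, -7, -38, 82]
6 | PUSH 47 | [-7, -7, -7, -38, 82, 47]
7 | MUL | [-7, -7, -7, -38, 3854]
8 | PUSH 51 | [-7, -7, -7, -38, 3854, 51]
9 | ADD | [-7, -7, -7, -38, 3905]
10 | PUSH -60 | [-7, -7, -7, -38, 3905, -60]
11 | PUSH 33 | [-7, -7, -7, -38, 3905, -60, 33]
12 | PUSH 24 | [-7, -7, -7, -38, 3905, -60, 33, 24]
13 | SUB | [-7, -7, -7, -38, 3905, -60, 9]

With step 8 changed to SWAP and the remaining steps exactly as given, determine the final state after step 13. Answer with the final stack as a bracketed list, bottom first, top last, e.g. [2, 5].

(re-executing from step 8 with the substitution; state before step 8: [-7, -7, -7, -38, 3854])
8 | SWAP | [-7, -7, -7, 3854, -38]
9 | ADD | [-7, -7, -7, 3816]
10 | PUSH -60 | [-7, -7, -7, 3816, -60]
11 | PUSH 33 | [-7, -7, -7, 3816, -60, 33]
12 | PUSH 24 | [-7, -7, -7, 3816, -60, 33, 24]
13 | SUB | [-7, -7, -7, 3816, -60, 9]

[-7, -7, -7, 3816, -60, 9]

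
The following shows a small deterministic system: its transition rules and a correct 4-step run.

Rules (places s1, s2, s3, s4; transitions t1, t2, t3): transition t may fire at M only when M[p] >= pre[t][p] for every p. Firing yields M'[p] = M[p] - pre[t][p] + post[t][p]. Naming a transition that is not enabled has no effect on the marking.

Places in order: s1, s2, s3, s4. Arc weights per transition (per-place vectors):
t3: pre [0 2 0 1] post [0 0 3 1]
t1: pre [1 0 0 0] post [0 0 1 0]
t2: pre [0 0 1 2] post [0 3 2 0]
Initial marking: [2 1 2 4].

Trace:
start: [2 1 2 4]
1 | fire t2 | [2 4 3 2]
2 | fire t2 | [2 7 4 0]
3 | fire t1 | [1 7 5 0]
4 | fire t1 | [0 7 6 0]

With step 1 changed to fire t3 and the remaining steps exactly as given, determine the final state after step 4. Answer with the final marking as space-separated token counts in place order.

0 4 5 2

(re-executing from step 1 with the substitution; state before step 1: [2 1 2 4])
1 | fire t3 | [2 1 2 4]
2 | fire t2 | [2 4 3 2]
3 | fire t1 | [1 4 4 2]
4 | fire t1 | [0 4 5 2]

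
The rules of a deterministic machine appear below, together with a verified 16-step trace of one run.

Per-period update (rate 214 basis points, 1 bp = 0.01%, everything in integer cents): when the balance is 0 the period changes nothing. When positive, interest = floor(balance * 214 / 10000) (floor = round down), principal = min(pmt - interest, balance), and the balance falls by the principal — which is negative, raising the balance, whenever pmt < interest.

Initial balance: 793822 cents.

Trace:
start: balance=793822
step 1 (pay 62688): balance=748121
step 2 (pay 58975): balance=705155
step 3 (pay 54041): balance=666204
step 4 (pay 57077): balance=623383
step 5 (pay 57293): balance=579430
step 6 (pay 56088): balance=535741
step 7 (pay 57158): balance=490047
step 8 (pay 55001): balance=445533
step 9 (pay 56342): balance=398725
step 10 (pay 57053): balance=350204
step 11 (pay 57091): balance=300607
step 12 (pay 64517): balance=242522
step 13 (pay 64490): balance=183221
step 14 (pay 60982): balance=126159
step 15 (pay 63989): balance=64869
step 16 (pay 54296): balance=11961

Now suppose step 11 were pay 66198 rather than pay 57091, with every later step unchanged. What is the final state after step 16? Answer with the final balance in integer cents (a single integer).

(re-executing from step 11 with the substitution; state before step 11: balance=350204)
step 11 (pay 66198): balance=291500
step 12 (pay 64517): balance=233221
step 13 (pay 64490): balance=173721
step 14 (pay 60982): balance=116456
step 15 (pay 63989): balance=54959
step 16 (pay 54296): balance=1839

1839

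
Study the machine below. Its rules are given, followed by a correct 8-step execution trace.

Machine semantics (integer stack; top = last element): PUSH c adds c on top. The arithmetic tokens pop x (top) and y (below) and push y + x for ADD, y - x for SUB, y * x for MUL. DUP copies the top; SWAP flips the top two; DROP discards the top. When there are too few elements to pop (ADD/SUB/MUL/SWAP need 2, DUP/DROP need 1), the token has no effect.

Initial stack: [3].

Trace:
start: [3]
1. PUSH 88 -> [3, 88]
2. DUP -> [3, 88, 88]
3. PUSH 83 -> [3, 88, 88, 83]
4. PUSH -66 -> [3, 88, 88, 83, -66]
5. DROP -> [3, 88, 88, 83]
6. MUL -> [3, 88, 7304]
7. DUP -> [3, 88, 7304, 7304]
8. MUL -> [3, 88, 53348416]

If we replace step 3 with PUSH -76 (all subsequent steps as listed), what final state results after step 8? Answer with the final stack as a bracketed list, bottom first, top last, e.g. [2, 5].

[3, 88, 44729344]

(re-executing from step 3 with the substitution; state before step 3: [3, 88, 88])
3. PUSH -76 -> [3, 88, 88, -76]
4. PUSH -66 -> [3, 88, 88, -76, -66]
5. DROP -> [3, 88, 88, -76]
6. MUL -> [3, 88, -6688]
7. DUP -> [3, 88, -6688, -6688]
8. MUL -> [3, 88, 44729344]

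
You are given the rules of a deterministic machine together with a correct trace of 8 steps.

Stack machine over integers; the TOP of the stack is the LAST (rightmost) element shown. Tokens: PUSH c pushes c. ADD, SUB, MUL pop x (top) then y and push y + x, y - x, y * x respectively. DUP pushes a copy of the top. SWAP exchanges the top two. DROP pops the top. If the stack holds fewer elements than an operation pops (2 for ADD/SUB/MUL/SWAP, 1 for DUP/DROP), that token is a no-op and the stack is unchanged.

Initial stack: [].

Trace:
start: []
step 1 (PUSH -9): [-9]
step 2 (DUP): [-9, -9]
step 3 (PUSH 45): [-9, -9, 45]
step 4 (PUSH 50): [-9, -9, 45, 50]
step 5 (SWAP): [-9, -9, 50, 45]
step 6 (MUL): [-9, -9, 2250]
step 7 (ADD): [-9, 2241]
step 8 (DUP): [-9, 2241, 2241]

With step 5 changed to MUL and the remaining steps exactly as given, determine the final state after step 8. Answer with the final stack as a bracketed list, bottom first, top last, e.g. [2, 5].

[-20259, -20259]

(re-executing from step 5 with the substitution; state before step 5: [-9, -9, 45, 50])
step 5 (MUL): [-9, -9, 2250]
step 6 (MUL): [-9, -20250]
step 7 (ADD): [-20259]
step 8 (DUP): [-20259, -20259]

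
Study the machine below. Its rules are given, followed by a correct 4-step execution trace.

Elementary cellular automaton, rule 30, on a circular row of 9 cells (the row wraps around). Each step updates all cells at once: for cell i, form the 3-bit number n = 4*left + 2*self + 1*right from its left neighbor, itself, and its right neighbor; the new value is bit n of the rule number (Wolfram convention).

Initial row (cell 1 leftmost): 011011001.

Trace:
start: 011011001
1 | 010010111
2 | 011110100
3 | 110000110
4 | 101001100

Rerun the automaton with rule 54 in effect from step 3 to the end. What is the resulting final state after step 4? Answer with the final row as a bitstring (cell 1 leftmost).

110010001

(re-executing steps 3..4 under rule 54; state before step 3: 011110100)
3 | 100001110
4 | 110010001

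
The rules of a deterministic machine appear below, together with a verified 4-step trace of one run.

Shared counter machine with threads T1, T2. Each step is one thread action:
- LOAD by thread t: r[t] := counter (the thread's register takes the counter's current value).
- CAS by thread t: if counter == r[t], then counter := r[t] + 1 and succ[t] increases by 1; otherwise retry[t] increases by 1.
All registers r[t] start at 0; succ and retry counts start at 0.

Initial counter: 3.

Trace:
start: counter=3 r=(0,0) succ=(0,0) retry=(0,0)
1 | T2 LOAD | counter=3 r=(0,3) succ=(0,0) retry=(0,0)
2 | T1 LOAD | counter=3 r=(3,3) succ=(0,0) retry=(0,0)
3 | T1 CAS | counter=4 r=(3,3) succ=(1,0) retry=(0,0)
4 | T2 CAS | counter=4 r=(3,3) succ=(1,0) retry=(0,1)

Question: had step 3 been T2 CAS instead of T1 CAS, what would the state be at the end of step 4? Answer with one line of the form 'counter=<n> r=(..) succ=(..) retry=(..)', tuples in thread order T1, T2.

counter=4 r=(3,3) succ=(0,1) retry=(0,1)

(re-executing from step 3 with the substitution; state before step 3: counter=3 r=(3,3) succ=(0,0) retry=(0,0))
3 | T2 CAS | counter=4 r=(3,3) succ=(0,1) retry=(0,0)
4 | T2 CAS | counter=4 r=(3,3) succ=(0,1) retry=(0,1)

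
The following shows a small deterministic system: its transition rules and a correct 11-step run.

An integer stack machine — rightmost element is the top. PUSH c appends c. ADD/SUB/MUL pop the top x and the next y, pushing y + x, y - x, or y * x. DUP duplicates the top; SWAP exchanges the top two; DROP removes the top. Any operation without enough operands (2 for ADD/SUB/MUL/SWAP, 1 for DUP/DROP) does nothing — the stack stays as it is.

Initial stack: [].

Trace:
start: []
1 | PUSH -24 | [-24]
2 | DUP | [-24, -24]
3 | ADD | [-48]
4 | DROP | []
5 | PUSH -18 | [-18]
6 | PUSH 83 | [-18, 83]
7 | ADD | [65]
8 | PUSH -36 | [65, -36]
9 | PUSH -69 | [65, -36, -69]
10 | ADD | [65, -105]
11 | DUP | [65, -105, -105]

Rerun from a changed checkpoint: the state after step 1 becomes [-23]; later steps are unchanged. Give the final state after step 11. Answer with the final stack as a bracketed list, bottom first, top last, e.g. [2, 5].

state after step 1 := [-23]
2 | DUP | [-23, -23]
3 | ADD | [-46]
4 | DROP | []
5 | PUSH -18 | [-18]
6 | PUSH 83 | [-18, 83]
7 | ADD | [65]
8 | PUSH -36 | [65, -36]
9 | PUSH -69 | [65, -36, -69]
10 | ADD | [65, -105]
11 | DUP | [65, -105, -105]

[65, -105, -105]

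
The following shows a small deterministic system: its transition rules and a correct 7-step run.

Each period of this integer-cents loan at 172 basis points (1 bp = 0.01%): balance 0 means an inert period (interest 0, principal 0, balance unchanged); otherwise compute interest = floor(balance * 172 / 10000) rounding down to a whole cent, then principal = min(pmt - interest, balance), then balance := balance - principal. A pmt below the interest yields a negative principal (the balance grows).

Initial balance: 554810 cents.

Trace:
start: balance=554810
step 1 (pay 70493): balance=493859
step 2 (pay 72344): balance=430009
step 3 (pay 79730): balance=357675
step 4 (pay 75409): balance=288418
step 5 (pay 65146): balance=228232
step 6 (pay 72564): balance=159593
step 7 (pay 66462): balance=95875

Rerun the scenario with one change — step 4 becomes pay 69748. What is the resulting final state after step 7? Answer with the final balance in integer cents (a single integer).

101834

(re-executing from step 4 with the substitution; state before step 4: balance=357675)
step 4 (pay 69748): balance=294079
step 5 (pay 65146): balance=233991
step 6 (pay 72564): balance=165451
step 7 (pay 66462): balance=101834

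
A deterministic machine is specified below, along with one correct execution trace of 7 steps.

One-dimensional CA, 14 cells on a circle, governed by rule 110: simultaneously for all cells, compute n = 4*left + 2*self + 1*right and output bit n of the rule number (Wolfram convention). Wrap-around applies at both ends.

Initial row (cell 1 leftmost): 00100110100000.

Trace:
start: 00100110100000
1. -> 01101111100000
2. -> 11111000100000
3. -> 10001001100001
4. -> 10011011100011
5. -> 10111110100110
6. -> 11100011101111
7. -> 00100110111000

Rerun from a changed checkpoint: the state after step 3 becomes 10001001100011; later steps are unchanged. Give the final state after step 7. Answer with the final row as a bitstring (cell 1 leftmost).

10100110001001

state after step 3 := 10001001100011
4. -> 10011011100110
5. -> 10111110101111
6. -> 11100011111000
7. -> 10100110001001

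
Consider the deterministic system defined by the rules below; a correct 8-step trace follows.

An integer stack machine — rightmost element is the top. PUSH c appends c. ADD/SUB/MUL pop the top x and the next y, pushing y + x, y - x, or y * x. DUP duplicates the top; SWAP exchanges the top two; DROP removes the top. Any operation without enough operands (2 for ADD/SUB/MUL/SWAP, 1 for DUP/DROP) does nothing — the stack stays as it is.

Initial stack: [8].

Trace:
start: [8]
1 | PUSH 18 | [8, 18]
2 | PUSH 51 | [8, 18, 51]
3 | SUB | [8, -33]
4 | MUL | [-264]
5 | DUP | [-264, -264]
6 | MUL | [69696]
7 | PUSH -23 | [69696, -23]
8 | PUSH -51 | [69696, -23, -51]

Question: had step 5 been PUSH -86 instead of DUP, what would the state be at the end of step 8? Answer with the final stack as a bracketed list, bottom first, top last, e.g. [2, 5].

(re-executing from step 5 with the substitution; state before step 5: [-264])
5 | PUSH -86 | [-264, -86]
6 | MUL | [22704]
7 | PUSH -23 | [22704, -23]
8 | PUSH -51 | [22704, -23, -51]

[22704, -23, -51]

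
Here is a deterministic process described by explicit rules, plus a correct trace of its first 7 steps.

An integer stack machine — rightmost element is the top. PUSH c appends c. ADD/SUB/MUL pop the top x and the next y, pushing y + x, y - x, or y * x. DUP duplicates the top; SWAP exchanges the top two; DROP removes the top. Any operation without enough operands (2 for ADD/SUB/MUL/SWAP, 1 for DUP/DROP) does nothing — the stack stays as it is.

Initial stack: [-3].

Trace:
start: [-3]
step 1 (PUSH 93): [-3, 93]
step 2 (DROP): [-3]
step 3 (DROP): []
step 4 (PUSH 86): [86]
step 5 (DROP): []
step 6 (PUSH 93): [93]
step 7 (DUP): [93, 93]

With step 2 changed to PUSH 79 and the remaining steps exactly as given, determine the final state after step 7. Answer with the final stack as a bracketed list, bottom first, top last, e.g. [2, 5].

[-3, 93, 93, 93]

(re-executing from step 2 with the substitution; state before step 2: [-3, 93])
step 2 (PUSH 79): [-3, 93, 79]
step 3 (DROP): [-3, 93]
step 4 (PUSH 86): [-3, 93, 86]
step 5 (DROP): [-3, 93]
step 6 (PUSH 93): [-3, 93, 93]
step 7 (DUP): [-3, 93, 93, 93]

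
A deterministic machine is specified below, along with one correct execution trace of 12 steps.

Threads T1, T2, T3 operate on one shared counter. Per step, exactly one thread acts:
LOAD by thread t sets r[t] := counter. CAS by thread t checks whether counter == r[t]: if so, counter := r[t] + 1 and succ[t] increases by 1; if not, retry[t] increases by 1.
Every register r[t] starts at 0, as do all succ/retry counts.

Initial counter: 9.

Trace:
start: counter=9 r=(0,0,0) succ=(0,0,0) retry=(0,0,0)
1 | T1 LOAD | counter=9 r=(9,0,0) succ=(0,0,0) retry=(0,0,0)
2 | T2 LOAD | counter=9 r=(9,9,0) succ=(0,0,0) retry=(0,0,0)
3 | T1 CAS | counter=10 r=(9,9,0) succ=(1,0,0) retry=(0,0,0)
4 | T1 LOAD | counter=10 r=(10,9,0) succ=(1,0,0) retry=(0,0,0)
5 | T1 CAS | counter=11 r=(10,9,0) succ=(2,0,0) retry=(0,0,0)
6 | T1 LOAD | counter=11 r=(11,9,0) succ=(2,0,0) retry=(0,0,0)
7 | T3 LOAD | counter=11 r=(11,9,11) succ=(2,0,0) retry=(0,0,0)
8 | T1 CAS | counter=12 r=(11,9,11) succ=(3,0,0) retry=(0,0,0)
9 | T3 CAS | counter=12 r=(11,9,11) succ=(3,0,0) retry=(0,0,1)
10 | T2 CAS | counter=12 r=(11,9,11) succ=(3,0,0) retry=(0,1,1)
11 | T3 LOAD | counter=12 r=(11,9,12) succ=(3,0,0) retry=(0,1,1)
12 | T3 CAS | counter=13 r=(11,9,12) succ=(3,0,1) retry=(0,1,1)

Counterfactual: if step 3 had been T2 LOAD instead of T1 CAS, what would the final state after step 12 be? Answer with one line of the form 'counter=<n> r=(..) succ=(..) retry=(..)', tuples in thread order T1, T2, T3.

(re-executing from step 3 with the substitution; state before step 3: counter=9 r=(9,9,0) succ=(0,0,0) retry=(0,0,0))
3 | T2 LOAD | counter=9 r=(9,9,0) succ=(0,0,0) retry=(0,0,0)
4 | T1 LOAD | counter=9 r=(9,9,0) succ=(0,0,0) retry=(0,0,0)
5 | T1 CAS | counter=10 r=(9,9,0) succ=(1,0,0) retry=(0,0,0)
6 | T1 LOAD | counter=10 r=(10,9,0) succ=(1,0,0) retry=(0,0,0)
7 | T3 LOAD | counter=10 r=(10,9,10) succ=(1,0,0) retry=(0,0,0)
8 | T1 CAS | counter=11 r=(10,9,10) succ=(2,0,0) retry=(0,0,0)
9 | T3 CAS | counter=11 r=(10,9,10) succ=(2,0,0) retry=(0,0,1)
10 | T2 CAS | counter=11 r=(10,9,10) succ=(2,0,0) retry=(0,1,1)
11 | T3 LOAD | counter=11 r=(10,9,11) succ=(2,0,0) retry=(0,1,1)
12 | T3 CAS | counter=12 r=(10,9,11) succ=(2,0,1) retry=(0,1,1)

counter=12 r=(10,9,11) succ=(2,0,1) retry=(0,1,1)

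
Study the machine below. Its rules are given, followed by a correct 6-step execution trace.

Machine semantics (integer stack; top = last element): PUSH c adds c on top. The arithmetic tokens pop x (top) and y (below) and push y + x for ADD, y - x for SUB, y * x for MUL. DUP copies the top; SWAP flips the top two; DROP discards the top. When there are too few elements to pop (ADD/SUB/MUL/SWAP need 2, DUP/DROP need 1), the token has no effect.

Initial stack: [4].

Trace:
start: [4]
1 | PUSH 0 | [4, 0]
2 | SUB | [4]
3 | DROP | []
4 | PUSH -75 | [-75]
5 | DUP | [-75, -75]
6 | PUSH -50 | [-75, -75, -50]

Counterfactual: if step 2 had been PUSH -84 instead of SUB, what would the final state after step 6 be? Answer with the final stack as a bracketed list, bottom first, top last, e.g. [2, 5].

(re-executing from step 2 with the substitution; state before step 2: [4, 0])
2 | PUSH -84 | [4, 0, -84]
3 | DROP | [4, 0]
4 | PUSH -75 | [4, 0, -75]
5 | DUP | [4, 0, -75, -75]
6 | PUSH -50 | [4, 0, -75, -75, -50]

[4, 0, -75, -75, -50]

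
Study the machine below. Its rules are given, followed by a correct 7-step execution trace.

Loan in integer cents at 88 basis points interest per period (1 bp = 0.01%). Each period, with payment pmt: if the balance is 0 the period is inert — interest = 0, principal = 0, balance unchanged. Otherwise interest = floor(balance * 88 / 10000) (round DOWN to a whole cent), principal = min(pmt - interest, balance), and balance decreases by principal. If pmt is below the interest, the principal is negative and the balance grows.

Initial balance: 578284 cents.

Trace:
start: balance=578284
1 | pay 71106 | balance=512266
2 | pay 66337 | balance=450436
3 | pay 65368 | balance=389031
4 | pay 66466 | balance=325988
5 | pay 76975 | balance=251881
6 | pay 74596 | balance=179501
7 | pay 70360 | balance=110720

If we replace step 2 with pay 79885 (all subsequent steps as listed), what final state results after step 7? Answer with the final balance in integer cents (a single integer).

(re-executing from step 2 with the substitution; state before step 2: balance=512266)
2 | pay 79885 | balance=436888
3 | pay 65368 | balance=375364
4 | pay 66466 | balance=312201
5 | pay 76975 | balance=237973
6 | pay 74596 | balance=165471
7 | pay 70360 | balance=96567

96567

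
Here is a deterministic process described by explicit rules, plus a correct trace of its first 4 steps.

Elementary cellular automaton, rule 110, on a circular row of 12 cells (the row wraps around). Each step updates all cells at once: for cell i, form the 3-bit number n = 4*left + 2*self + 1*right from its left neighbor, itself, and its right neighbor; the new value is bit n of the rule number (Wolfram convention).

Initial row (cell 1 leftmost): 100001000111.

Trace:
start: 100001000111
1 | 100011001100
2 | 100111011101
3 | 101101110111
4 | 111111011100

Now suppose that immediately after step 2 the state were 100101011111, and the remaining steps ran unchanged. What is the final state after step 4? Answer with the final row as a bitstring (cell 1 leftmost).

111000010001

state after step 2 := 100101011111
3 | 101111110000
4 | 111000010001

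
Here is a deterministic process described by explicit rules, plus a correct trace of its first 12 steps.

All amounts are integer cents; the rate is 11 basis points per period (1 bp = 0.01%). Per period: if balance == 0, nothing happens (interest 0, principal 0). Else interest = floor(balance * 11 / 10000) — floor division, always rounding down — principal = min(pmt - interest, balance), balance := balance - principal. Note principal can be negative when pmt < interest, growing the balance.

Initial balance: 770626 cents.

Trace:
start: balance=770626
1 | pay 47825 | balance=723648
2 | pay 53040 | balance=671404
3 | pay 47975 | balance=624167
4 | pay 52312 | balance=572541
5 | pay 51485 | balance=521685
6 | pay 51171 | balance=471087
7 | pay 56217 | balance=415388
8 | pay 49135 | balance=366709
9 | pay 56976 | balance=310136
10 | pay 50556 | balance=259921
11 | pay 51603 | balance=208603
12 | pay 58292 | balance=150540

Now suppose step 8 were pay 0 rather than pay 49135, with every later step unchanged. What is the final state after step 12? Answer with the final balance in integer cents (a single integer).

199892

(re-executing from step 8 with the substitution; state before step 8: balance=415388)
8 | pay 0 | balance=415844
9 | pay 56976 | balance=359325
10 | pay 50556 | balance=309164
11 | pay 51603 | balance=257901
12 | pay 58292 | balance=199892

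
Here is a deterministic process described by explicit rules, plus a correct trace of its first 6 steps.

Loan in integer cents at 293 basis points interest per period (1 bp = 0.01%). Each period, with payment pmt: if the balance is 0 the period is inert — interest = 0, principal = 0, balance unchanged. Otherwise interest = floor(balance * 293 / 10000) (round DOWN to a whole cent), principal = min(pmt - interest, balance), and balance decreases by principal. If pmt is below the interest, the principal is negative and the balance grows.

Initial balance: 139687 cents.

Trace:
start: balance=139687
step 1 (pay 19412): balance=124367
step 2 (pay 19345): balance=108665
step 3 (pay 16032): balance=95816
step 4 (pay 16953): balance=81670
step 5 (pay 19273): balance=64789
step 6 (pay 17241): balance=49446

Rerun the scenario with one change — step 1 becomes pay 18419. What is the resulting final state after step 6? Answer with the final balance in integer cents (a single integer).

(re-executing from step 1 with the substitution; state before step 1: balance=139687)
step 1 (pay 18419): balance=125360
step 2 (pay 19345): balance=109688
step 3 (pay 16032): balance=96869
step 4 (pay 16953): balance=82754
step 5 (pay 19273): balance=65905
step 6 (pay 17241): balance=50595

50595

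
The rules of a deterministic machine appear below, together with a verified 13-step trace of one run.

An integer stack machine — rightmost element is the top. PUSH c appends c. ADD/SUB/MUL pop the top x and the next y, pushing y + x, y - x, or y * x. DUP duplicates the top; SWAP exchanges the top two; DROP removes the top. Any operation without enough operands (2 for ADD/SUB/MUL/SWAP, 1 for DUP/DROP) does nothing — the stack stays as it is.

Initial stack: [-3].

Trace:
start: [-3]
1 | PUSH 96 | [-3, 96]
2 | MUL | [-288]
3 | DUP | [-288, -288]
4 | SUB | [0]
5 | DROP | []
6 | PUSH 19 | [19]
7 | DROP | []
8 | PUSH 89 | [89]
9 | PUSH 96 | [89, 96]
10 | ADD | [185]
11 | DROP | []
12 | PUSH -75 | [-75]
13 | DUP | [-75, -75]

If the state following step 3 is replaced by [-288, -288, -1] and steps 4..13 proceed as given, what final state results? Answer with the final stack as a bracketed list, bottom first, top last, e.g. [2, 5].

state after step 3 := [-288, -288, -1]
4 | SUB | [-288, -287]
5 | DROP | [-288]
6 | PUSH 19 | [-288, 19]
7 | DROP | [-288]
8 | PUSH 89 | [-288, 89]
9 | PUSH 96 | [-288, 89, 96]
10 | ADD | [-288, 185]
11 | DROP | [-288]
12 | PUSH -75 | [-288, -75]
13 | DUP | [-288, -75, -75]

[-288, -75, -75]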